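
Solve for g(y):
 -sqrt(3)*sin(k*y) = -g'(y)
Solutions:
 g(y) = C1 - sqrt(3)*cos(k*y)/k


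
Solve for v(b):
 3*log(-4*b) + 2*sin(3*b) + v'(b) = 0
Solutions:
 v(b) = C1 - 3*b*log(-b) - 6*b*log(2) + 3*b + 2*cos(3*b)/3


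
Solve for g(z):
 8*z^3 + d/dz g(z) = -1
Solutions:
 g(z) = C1 - 2*z^4 - z


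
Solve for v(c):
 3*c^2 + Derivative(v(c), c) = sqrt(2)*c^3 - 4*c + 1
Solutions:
 v(c) = C1 + sqrt(2)*c^4/4 - c^3 - 2*c^2 + c


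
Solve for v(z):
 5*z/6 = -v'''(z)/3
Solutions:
 v(z) = C1 + C2*z + C3*z^2 - 5*z^4/48


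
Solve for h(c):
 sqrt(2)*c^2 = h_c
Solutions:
 h(c) = C1 + sqrt(2)*c^3/3


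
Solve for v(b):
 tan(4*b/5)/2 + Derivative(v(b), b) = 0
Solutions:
 v(b) = C1 + 5*log(cos(4*b/5))/8


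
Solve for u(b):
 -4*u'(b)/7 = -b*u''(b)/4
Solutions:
 u(b) = C1 + C2*b^(23/7)


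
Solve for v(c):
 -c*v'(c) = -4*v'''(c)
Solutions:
 v(c) = C1 + Integral(C2*airyai(2^(1/3)*c/2) + C3*airybi(2^(1/3)*c/2), c)


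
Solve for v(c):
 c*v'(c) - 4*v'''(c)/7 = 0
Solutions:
 v(c) = C1 + Integral(C2*airyai(14^(1/3)*c/2) + C3*airybi(14^(1/3)*c/2), c)


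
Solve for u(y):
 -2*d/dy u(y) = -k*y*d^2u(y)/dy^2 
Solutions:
 u(y) = C1 + y^(((re(k) + 2)*re(k) + im(k)^2)/(re(k)^2 + im(k)^2))*(C2*sin(2*log(y)*Abs(im(k))/(re(k)^2 + im(k)^2)) + C3*cos(2*log(y)*im(k)/(re(k)^2 + im(k)^2)))


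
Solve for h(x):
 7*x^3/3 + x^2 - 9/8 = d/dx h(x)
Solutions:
 h(x) = C1 + 7*x^4/12 + x^3/3 - 9*x/8


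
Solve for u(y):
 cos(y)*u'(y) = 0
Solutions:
 u(y) = C1


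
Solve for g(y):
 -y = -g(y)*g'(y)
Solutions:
 g(y) = -sqrt(C1 + y^2)
 g(y) = sqrt(C1 + y^2)


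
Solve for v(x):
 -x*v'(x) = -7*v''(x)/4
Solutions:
 v(x) = C1 + C2*erfi(sqrt(14)*x/7)


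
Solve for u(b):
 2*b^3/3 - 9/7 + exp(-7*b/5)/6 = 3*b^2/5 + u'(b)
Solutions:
 u(b) = C1 + b^4/6 - b^3/5 - 9*b/7 - 5*exp(-7*b/5)/42


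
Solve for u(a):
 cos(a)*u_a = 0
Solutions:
 u(a) = C1


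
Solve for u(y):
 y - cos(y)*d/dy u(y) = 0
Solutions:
 u(y) = C1 + Integral(y/cos(y), y)


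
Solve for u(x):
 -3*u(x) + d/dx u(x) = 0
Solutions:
 u(x) = C1*exp(3*x)


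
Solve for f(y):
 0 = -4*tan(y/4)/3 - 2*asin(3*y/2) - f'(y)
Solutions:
 f(y) = C1 - 2*y*asin(3*y/2) - 2*sqrt(4 - 9*y^2)/3 + 16*log(cos(y/4))/3


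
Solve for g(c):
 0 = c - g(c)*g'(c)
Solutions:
 g(c) = -sqrt(C1 + c^2)
 g(c) = sqrt(C1 + c^2)


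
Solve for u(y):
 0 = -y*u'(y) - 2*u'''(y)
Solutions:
 u(y) = C1 + Integral(C2*airyai(-2^(2/3)*y/2) + C3*airybi(-2^(2/3)*y/2), y)


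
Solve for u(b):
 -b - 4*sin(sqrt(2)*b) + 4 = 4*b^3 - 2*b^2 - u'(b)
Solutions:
 u(b) = C1 + b^4 - 2*b^3/3 + b^2/2 - 4*b - 2*sqrt(2)*cos(sqrt(2)*b)


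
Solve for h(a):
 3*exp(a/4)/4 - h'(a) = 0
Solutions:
 h(a) = C1 + 3*exp(a/4)


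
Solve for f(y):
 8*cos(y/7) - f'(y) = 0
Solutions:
 f(y) = C1 + 56*sin(y/7)


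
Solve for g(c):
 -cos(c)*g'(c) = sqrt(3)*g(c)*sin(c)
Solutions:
 g(c) = C1*cos(c)^(sqrt(3))


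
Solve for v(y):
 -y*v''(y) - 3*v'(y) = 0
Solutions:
 v(y) = C1 + C2/y^2


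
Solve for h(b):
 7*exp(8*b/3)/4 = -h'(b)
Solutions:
 h(b) = C1 - 21*exp(8*b/3)/32


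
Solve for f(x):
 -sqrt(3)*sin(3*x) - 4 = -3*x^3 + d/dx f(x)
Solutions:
 f(x) = C1 + 3*x^4/4 - 4*x + sqrt(3)*cos(3*x)/3


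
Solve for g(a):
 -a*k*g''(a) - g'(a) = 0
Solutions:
 g(a) = C1 + a^(((re(k) - 1)*re(k) + im(k)^2)/(re(k)^2 + im(k)^2))*(C2*sin(log(a)*Abs(im(k))/(re(k)^2 + im(k)^2)) + C3*cos(log(a)*im(k)/(re(k)^2 + im(k)^2)))


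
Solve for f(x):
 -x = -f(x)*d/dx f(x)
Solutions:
 f(x) = -sqrt(C1 + x^2)
 f(x) = sqrt(C1 + x^2)


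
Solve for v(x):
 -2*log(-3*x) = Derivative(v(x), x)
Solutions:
 v(x) = C1 - 2*x*log(-x) + 2*x*(1 - log(3))


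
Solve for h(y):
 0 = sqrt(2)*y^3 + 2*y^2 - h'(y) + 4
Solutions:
 h(y) = C1 + sqrt(2)*y^4/4 + 2*y^3/3 + 4*y


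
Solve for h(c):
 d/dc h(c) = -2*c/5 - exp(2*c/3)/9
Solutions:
 h(c) = C1 - c^2/5 - exp(2*c/3)/6


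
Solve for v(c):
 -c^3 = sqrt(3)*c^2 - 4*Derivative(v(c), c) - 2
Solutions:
 v(c) = C1 + c^4/16 + sqrt(3)*c^3/12 - c/2


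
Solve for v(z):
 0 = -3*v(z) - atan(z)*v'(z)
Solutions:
 v(z) = C1*exp(-3*Integral(1/atan(z), z))


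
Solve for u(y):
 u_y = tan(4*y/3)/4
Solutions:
 u(y) = C1 - 3*log(cos(4*y/3))/16


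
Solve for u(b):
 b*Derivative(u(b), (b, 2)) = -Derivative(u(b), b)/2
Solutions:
 u(b) = C1 + C2*sqrt(b)


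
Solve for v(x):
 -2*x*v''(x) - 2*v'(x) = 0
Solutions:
 v(x) = C1 + C2*log(x)


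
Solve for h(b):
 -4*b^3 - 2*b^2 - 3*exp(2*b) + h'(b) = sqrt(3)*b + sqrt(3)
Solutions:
 h(b) = C1 + b^4 + 2*b^3/3 + sqrt(3)*b^2/2 + sqrt(3)*b + 3*exp(2*b)/2


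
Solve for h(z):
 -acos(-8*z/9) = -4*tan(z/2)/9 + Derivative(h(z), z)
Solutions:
 h(z) = C1 - z*acos(-8*z/9) - sqrt(81 - 64*z^2)/8 - 8*log(cos(z/2))/9


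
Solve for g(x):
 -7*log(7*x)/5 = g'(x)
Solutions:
 g(x) = C1 - 7*x*log(x)/5 - 7*x*log(7)/5 + 7*x/5


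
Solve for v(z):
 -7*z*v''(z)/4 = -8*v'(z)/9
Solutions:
 v(z) = C1 + C2*z^(95/63)


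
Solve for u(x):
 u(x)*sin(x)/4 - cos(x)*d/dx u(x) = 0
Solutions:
 u(x) = C1/cos(x)^(1/4)


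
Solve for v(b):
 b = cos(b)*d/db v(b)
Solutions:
 v(b) = C1 + Integral(b/cos(b), b)


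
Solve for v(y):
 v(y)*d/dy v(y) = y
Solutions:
 v(y) = -sqrt(C1 + y^2)
 v(y) = sqrt(C1 + y^2)


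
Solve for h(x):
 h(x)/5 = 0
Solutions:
 h(x) = 0


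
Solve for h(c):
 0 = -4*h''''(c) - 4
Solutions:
 h(c) = C1 + C2*c + C3*c^2 + C4*c^3 - c^4/24


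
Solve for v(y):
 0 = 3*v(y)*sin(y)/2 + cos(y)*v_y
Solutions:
 v(y) = C1*cos(y)^(3/2)


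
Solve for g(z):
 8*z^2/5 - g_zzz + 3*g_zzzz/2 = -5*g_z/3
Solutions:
 g(z) = C1 + C2*exp(z*(4/(9*sqrt(1945) + 397)^(1/3) + 4 + (9*sqrt(1945) + 397)^(1/3))/18)*sin(sqrt(3)*z*(-(9*sqrt(1945) + 397)^(1/3) + 4/(9*sqrt(1945) + 397)^(1/3))/18) + C3*exp(z*(4/(9*sqrt(1945) + 397)^(1/3) + 4 + (9*sqrt(1945) + 397)^(1/3))/18)*cos(sqrt(3)*z*(-(9*sqrt(1945) + 397)^(1/3) + 4/(9*sqrt(1945) + 397)^(1/3))/18) + C4*exp(z*(-(9*sqrt(1945) + 397)^(1/3) - 4/(9*sqrt(1945) + 397)^(1/3) + 2)/9) - 8*z^3/25 - 144*z/125


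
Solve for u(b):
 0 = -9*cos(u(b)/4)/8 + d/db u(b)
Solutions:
 -9*b/8 - 2*log(sin(u(b)/4) - 1) + 2*log(sin(u(b)/4) + 1) = C1


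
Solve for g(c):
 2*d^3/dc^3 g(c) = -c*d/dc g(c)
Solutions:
 g(c) = C1 + Integral(C2*airyai(-2^(2/3)*c/2) + C3*airybi(-2^(2/3)*c/2), c)


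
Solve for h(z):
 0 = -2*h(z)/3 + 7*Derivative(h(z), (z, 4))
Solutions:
 h(z) = C1*exp(-2^(1/4)*21^(3/4)*z/21) + C2*exp(2^(1/4)*21^(3/4)*z/21) + C3*sin(2^(1/4)*21^(3/4)*z/21) + C4*cos(2^(1/4)*21^(3/4)*z/21)


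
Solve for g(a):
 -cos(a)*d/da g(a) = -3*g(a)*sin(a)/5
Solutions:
 g(a) = C1/cos(a)^(3/5)


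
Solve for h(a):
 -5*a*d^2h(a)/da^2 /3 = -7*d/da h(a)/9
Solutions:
 h(a) = C1 + C2*a^(22/15)


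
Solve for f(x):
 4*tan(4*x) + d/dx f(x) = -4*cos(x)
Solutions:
 f(x) = C1 + log(cos(4*x)) - 4*sin(x)


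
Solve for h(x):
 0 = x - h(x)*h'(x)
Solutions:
 h(x) = -sqrt(C1 + x^2)
 h(x) = sqrt(C1 + x^2)


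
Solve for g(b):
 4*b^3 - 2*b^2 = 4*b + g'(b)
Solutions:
 g(b) = C1 + b^4 - 2*b^3/3 - 2*b^2


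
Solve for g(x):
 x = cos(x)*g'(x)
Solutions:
 g(x) = C1 + Integral(x/cos(x), x)


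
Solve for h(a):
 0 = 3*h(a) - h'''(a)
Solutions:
 h(a) = C3*exp(3^(1/3)*a) + (C1*sin(3^(5/6)*a/2) + C2*cos(3^(5/6)*a/2))*exp(-3^(1/3)*a/2)


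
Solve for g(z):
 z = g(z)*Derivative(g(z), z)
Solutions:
 g(z) = -sqrt(C1 + z^2)
 g(z) = sqrt(C1 + z^2)


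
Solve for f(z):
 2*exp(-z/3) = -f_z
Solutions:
 f(z) = C1 + 6*exp(-z/3)


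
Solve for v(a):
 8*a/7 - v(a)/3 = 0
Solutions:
 v(a) = 24*a/7


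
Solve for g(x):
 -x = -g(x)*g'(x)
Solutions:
 g(x) = -sqrt(C1 + x^2)
 g(x) = sqrt(C1 + x^2)


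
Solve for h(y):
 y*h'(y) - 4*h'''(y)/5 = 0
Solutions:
 h(y) = C1 + Integral(C2*airyai(10^(1/3)*y/2) + C3*airybi(10^(1/3)*y/2), y)


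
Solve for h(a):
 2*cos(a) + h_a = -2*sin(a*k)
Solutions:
 h(a) = C1 - 2*sin(a) + 2*cos(a*k)/k


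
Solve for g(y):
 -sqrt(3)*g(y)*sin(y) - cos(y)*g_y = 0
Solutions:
 g(y) = C1*cos(y)^(sqrt(3))


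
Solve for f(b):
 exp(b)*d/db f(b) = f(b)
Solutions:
 f(b) = C1*exp(-exp(-b))


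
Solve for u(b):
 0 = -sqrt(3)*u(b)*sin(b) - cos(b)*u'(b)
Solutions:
 u(b) = C1*cos(b)^(sqrt(3))


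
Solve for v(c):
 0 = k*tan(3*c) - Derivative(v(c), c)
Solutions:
 v(c) = C1 - k*log(cos(3*c))/3


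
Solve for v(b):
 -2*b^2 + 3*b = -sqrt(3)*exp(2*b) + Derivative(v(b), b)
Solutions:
 v(b) = C1 - 2*b^3/3 + 3*b^2/2 + sqrt(3)*exp(2*b)/2


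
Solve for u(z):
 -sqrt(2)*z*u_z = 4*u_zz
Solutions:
 u(z) = C1 + C2*erf(2^(3/4)*z/4)


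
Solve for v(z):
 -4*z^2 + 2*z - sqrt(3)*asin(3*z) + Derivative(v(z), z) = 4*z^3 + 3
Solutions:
 v(z) = C1 + z^4 + 4*z^3/3 - z^2 + 3*z + sqrt(3)*(z*asin(3*z) + sqrt(1 - 9*z^2)/3)


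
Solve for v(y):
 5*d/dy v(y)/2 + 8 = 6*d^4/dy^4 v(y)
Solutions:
 v(y) = C1 + C4*exp(90^(1/3)*y/6) - 16*y/5 + (C2*sin(10^(1/3)*3^(1/6)*y/4) + C3*cos(10^(1/3)*3^(1/6)*y/4))*exp(-90^(1/3)*y/12)


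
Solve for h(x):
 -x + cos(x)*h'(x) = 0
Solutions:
 h(x) = C1 + Integral(x/cos(x), x)


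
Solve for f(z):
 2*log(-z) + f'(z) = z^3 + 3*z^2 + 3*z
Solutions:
 f(z) = C1 + z^4/4 + z^3 + 3*z^2/2 - 2*z*log(-z) + 2*z


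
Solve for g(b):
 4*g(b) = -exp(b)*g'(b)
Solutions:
 g(b) = C1*exp(4*exp(-b))


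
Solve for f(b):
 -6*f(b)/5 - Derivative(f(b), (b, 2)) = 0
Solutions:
 f(b) = C1*sin(sqrt(30)*b/5) + C2*cos(sqrt(30)*b/5)


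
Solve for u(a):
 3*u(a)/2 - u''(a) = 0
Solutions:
 u(a) = C1*exp(-sqrt(6)*a/2) + C2*exp(sqrt(6)*a/2)


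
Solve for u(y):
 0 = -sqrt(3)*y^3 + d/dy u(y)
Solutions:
 u(y) = C1 + sqrt(3)*y^4/4


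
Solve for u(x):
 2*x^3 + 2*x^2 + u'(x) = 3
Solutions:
 u(x) = C1 - x^4/2 - 2*x^3/3 + 3*x


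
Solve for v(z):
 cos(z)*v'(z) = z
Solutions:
 v(z) = C1 + Integral(z/cos(z), z)


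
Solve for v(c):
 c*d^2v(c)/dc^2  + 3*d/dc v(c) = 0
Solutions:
 v(c) = C1 + C2/c^2


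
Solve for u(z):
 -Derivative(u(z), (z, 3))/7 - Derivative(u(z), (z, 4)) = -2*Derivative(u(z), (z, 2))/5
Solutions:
 u(z) = C1 + C2*z + C3*exp(z*(-5 + sqrt(1985))/70) + C4*exp(-z*(5 + sqrt(1985))/70)


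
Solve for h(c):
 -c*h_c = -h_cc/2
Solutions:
 h(c) = C1 + C2*erfi(c)


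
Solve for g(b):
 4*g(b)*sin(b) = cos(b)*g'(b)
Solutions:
 g(b) = C1/cos(b)^4


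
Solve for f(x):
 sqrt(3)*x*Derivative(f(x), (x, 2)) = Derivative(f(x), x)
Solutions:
 f(x) = C1 + C2*x^(sqrt(3)/3 + 1)


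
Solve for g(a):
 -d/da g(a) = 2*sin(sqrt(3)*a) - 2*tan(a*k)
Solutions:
 g(a) = C1 + 2*Piecewise((-log(cos(a*k))/k, Ne(k, 0)), (0, True)) + 2*sqrt(3)*cos(sqrt(3)*a)/3


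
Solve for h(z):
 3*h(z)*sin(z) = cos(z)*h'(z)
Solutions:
 h(z) = C1/cos(z)^3


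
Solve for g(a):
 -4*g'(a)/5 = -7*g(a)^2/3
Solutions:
 g(a) = -12/(C1 + 35*a)


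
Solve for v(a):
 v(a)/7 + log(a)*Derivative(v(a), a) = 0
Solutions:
 v(a) = C1*exp(-li(a)/7)


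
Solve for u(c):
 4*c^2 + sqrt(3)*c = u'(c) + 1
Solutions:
 u(c) = C1 + 4*c^3/3 + sqrt(3)*c^2/2 - c


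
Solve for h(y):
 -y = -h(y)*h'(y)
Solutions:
 h(y) = -sqrt(C1 + y^2)
 h(y) = sqrt(C1 + y^2)


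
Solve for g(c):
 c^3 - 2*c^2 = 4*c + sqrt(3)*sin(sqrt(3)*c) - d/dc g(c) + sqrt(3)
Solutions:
 g(c) = C1 - c^4/4 + 2*c^3/3 + 2*c^2 + sqrt(3)*c - cos(sqrt(3)*c)


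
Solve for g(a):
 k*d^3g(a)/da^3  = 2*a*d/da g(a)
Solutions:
 g(a) = C1 + Integral(C2*airyai(2^(1/3)*a*(1/k)^(1/3)) + C3*airybi(2^(1/3)*a*(1/k)^(1/3)), a)


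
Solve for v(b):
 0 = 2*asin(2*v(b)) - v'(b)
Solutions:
 Integral(1/asin(2*_y), (_y, v(b))) = C1 + 2*b


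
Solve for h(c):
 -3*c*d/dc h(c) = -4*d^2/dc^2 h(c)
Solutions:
 h(c) = C1 + C2*erfi(sqrt(6)*c/4)


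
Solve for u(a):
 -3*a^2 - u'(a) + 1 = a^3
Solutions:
 u(a) = C1 - a^4/4 - a^3 + a


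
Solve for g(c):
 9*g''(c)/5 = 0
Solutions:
 g(c) = C1 + C2*c


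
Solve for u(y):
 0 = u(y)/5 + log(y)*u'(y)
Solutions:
 u(y) = C1*exp(-li(y)/5)


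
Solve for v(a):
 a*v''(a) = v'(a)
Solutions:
 v(a) = C1 + C2*a^2


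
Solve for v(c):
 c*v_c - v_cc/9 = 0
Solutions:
 v(c) = C1 + C2*erfi(3*sqrt(2)*c/2)


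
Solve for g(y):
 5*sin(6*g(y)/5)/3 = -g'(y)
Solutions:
 5*y/3 + 5*log(cos(6*g(y)/5) - 1)/12 - 5*log(cos(6*g(y)/5) + 1)/12 = C1


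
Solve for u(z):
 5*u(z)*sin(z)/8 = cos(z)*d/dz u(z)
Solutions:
 u(z) = C1/cos(z)^(5/8)


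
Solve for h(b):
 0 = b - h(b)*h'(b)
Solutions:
 h(b) = -sqrt(C1 + b^2)
 h(b) = sqrt(C1 + b^2)


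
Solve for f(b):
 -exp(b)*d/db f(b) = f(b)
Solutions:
 f(b) = C1*exp(exp(-b))


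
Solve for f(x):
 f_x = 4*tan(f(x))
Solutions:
 f(x) = pi - asin(C1*exp(4*x))
 f(x) = asin(C1*exp(4*x))


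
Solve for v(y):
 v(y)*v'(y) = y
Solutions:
 v(y) = -sqrt(C1 + y^2)
 v(y) = sqrt(C1 + y^2)


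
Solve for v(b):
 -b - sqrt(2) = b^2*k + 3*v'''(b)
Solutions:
 v(b) = C1 + C2*b + C3*b^2 - b^5*k/180 - b^4/72 - sqrt(2)*b^3/18


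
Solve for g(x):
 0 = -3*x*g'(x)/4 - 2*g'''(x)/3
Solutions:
 g(x) = C1 + Integral(C2*airyai(-3^(2/3)*x/2) + C3*airybi(-3^(2/3)*x/2), x)


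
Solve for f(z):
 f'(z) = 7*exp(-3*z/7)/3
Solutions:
 f(z) = C1 - 49*exp(-3*z/7)/9


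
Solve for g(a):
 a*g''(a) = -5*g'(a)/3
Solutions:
 g(a) = C1 + C2/a^(2/3)


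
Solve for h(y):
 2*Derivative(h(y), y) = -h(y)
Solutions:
 h(y) = C1*exp(-y/2)


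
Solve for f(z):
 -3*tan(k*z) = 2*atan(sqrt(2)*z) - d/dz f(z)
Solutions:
 f(z) = C1 + 2*z*atan(sqrt(2)*z) + 3*Piecewise((-log(cos(k*z))/k, Ne(k, 0)), (0, True)) - sqrt(2)*log(2*z^2 + 1)/2


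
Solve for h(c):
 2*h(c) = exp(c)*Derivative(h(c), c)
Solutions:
 h(c) = C1*exp(-2*exp(-c))


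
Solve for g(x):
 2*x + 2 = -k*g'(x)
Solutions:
 g(x) = C1 - x^2/k - 2*x/k


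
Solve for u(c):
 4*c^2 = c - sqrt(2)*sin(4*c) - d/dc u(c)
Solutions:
 u(c) = C1 - 4*c^3/3 + c^2/2 + sqrt(2)*cos(4*c)/4


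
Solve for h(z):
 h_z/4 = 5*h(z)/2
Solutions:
 h(z) = C1*exp(10*z)


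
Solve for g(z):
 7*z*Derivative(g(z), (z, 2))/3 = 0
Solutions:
 g(z) = C1 + C2*z


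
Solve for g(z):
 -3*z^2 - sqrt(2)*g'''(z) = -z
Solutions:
 g(z) = C1 + C2*z + C3*z^2 - sqrt(2)*z^5/40 + sqrt(2)*z^4/48


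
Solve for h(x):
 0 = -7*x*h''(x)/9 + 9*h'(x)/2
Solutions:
 h(x) = C1 + C2*x^(95/14)


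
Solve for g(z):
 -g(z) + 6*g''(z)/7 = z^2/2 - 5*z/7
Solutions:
 g(z) = C1*exp(-sqrt(42)*z/6) + C2*exp(sqrt(42)*z/6) - z^2/2 + 5*z/7 - 6/7


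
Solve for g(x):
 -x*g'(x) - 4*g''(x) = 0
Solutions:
 g(x) = C1 + C2*erf(sqrt(2)*x/4)


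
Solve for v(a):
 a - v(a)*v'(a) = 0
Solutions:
 v(a) = -sqrt(C1 + a^2)
 v(a) = sqrt(C1 + a^2)


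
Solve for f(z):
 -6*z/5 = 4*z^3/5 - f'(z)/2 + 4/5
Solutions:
 f(z) = C1 + 2*z^4/5 + 6*z^2/5 + 8*z/5


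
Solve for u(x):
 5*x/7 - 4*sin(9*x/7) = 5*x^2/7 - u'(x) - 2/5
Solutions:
 u(x) = C1 + 5*x^3/21 - 5*x^2/14 - 2*x/5 - 28*cos(9*x/7)/9


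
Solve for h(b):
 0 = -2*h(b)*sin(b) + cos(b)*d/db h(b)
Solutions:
 h(b) = C1/cos(b)^2


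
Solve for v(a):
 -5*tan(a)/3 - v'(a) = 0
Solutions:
 v(a) = C1 + 5*log(cos(a))/3


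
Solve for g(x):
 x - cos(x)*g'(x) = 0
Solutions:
 g(x) = C1 + Integral(x/cos(x), x)


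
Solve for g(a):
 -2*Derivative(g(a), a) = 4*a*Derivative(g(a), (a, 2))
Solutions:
 g(a) = C1 + C2*sqrt(a)


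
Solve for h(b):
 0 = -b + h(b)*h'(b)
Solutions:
 h(b) = -sqrt(C1 + b^2)
 h(b) = sqrt(C1 + b^2)


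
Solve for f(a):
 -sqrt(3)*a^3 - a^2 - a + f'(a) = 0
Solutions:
 f(a) = C1 + sqrt(3)*a^4/4 + a^3/3 + a^2/2


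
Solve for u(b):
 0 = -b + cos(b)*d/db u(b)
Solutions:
 u(b) = C1 + Integral(b/cos(b), b)


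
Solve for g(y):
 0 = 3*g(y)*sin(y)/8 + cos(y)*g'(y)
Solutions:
 g(y) = C1*cos(y)^(3/8)


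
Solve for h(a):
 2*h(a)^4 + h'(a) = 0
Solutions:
 h(a) = (-3^(2/3) - 3*3^(1/6)*I)*(1/(C1 + 2*a))^(1/3)/6
 h(a) = (-3^(2/3) + 3*3^(1/6)*I)*(1/(C1 + 2*a))^(1/3)/6
 h(a) = (1/(C1 + 6*a))^(1/3)


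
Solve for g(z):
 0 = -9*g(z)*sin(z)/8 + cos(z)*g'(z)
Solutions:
 g(z) = C1/cos(z)^(9/8)


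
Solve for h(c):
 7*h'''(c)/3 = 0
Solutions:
 h(c) = C1 + C2*c + C3*c^2


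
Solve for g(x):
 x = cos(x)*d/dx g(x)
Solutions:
 g(x) = C1 + Integral(x/cos(x), x)


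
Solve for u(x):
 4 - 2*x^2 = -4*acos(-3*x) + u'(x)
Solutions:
 u(x) = C1 - 2*x^3/3 + 4*x*acos(-3*x) + 4*x + 4*sqrt(1 - 9*x^2)/3


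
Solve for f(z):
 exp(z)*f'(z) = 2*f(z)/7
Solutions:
 f(z) = C1*exp(-2*exp(-z)/7)


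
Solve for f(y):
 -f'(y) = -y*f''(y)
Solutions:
 f(y) = C1 + C2*y^2


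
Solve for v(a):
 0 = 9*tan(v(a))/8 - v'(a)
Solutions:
 v(a) = pi - asin(C1*exp(9*a/8))
 v(a) = asin(C1*exp(9*a/8))


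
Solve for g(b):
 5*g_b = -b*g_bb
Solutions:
 g(b) = C1 + C2/b^4


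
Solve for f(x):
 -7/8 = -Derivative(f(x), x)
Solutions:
 f(x) = C1 + 7*x/8


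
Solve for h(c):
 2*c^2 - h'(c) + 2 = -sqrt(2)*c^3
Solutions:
 h(c) = C1 + sqrt(2)*c^4/4 + 2*c^3/3 + 2*c


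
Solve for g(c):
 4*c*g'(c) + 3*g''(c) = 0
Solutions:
 g(c) = C1 + C2*erf(sqrt(6)*c/3)


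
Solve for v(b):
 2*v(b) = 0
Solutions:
 v(b) = 0


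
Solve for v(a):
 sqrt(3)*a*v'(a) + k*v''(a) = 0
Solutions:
 v(a) = C1 + C2*sqrt(k)*erf(sqrt(2)*3^(1/4)*a*sqrt(1/k)/2)


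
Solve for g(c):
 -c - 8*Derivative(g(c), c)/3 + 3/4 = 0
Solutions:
 g(c) = C1 - 3*c^2/16 + 9*c/32


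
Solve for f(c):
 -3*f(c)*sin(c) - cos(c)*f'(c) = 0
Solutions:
 f(c) = C1*cos(c)^3


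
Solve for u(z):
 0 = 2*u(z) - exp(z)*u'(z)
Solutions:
 u(z) = C1*exp(-2*exp(-z))


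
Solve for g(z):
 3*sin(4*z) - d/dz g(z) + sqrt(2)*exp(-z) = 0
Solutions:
 g(z) = C1 - 3*cos(4*z)/4 - sqrt(2)*exp(-z)


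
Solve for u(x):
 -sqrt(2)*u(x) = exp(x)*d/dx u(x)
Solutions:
 u(x) = C1*exp(sqrt(2)*exp(-x))


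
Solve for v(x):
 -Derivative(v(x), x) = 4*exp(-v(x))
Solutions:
 v(x) = log(C1 - 4*x)


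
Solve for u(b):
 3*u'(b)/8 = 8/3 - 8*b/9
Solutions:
 u(b) = C1 - 32*b^2/27 + 64*b/9


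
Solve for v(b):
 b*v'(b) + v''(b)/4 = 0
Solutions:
 v(b) = C1 + C2*erf(sqrt(2)*b)


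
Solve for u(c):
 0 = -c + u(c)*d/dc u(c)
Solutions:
 u(c) = -sqrt(C1 + c^2)
 u(c) = sqrt(C1 + c^2)


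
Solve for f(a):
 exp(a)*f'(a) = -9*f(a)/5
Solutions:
 f(a) = C1*exp(9*exp(-a)/5)


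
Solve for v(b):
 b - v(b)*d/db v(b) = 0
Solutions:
 v(b) = -sqrt(C1 + b^2)
 v(b) = sqrt(C1 + b^2)


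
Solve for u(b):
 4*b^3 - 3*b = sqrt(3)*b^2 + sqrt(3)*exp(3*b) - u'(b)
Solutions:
 u(b) = C1 - b^4 + sqrt(3)*b^3/3 + 3*b^2/2 + sqrt(3)*exp(3*b)/3


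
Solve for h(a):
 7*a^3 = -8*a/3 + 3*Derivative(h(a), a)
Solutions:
 h(a) = C1 + 7*a^4/12 + 4*a^2/9


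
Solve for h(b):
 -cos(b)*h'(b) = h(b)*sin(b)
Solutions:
 h(b) = C1*cos(b)


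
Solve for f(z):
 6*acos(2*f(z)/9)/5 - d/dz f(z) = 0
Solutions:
 Integral(1/acos(2*_y/9), (_y, f(z))) = C1 + 6*z/5


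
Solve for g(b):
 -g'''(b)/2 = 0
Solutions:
 g(b) = C1 + C2*b + C3*b^2


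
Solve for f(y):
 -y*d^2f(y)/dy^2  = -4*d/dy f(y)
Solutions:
 f(y) = C1 + C2*y^5


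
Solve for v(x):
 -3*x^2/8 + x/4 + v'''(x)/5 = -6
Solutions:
 v(x) = C1 + C2*x + C3*x^2 + x^5/32 - 5*x^4/96 - 5*x^3


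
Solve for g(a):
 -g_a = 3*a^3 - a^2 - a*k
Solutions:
 g(a) = C1 - 3*a^4/4 + a^3/3 + a^2*k/2


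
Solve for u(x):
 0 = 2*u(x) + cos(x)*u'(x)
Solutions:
 u(x) = C1*(sin(x) - 1)/(sin(x) + 1)


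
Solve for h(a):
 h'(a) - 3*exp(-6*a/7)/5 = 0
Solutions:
 h(a) = C1 - 7*exp(-6*a/7)/10


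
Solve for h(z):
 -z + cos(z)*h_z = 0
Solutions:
 h(z) = C1 + Integral(z/cos(z), z)


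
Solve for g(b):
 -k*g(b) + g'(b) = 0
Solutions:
 g(b) = C1*exp(b*k)


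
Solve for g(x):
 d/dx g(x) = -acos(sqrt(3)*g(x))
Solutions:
 Integral(1/acos(sqrt(3)*_y), (_y, g(x))) = C1 - x


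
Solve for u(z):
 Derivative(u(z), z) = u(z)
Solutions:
 u(z) = C1*exp(z)


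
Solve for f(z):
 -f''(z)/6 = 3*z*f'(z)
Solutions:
 f(z) = C1 + C2*erf(3*z)


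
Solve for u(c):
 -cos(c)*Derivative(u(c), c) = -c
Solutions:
 u(c) = C1 + Integral(c/cos(c), c)


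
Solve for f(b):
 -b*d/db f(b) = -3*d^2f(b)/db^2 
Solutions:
 f(b) = C1 + C2*erfi(sqrt(6)*b/6)


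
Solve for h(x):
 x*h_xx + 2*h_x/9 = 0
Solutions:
 h(x) = C1 + C2*x^(7/9)


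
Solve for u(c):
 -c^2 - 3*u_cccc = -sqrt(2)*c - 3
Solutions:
 u(c) = C1 + C2*c + C3*c^2 + C4*c^3 - c^6/1080 + sqrt(2)*c^5/360 + c^4/24


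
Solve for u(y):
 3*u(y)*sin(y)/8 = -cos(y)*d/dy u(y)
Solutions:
 u(y) = C1*cos(y)^(3/8)


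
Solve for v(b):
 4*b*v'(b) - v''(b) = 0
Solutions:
 v(b) = C1 + C2*erfi(sqrt(2)*b)


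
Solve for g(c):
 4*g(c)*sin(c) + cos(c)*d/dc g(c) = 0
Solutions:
 g(c) = C1*cos(c)^4


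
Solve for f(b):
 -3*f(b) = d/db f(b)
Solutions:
 f(b) = C1*exp(-3*b)


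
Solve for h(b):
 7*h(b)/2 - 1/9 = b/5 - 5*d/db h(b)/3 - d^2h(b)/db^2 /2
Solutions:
 h(b) = 2*b/35 + (C1*sin(sqrt(38)*b/3) + C2*cos(sqrt(38)*b/3))*exp(-5*b/3) + 2/441


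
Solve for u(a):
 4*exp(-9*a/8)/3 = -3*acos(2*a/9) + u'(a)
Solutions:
 u(a) = C1 + 3*a*acos(2*a/9) - 3*sqrt(81 - 4*a^2)/2 - 32*exp(-9*a/8)/27


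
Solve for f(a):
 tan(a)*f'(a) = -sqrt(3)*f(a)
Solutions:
 f(a) = C1/sin(a)^(sqrt(3))


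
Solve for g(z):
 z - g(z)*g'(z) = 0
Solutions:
 g(z) = -sqrt(C1 + z^2)
 g(z) = sqrt(C1 + z^2)


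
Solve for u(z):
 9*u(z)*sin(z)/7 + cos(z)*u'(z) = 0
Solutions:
 u(z) = C1*cos(z)^(9/7)


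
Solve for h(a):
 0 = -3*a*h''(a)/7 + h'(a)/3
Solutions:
 h(a) = C1 + C2*a^(16/9)


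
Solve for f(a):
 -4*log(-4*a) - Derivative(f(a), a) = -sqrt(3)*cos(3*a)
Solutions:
 f(a) = C1 - 4*a*log(-a) - 8*a*log(2) + 4*a + sqrt(3)*sin(3*a)/3


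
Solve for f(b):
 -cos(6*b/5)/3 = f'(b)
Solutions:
 f(b) = C1 - 5*sin(6*b/5)/18


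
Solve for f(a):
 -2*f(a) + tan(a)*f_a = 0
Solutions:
 f(a) = C1*sin(a)^2


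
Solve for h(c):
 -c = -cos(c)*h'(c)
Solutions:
 h(c) = C1 + Integral(c/cos(c), c)


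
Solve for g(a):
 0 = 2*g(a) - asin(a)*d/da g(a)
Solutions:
 g(a) = C1*exp(2*Integral(1/asin(a), a))


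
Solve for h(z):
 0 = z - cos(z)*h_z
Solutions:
 h(z) = C1 + Integral(z/cos(z), z)


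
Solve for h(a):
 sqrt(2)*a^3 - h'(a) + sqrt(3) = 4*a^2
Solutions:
 h(a) = C1 + sqrt(2)*a^4/4 - 4*a^3/3 + sqrt(3)*a


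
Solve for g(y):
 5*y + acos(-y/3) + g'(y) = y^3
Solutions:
 g(y) = C1 + y^4/4 - 5*y^2/2 - y*acos(-y/3) - sqrt(9 - y^2)


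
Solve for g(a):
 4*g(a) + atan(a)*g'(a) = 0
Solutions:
 g(a) = C1*exp(-4*Integral(1/atan(a), a))


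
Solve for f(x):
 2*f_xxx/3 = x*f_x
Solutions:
 f(x) = C1 + Integral(C2*airyai(2^(2/3)*3^(1/3)*x/2) + C3*airybi(2^(2/3)*3^(1/3)*x/2), x)


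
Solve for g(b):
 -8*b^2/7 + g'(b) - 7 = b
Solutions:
 g(b) = C1 + 8*b^3/21 + b^2/2 + 7*b


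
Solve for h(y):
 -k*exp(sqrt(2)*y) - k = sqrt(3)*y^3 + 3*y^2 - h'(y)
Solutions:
 h(y) = C1 + k*y + sqrt(2)*k*exp(sqrt(2)*y)/2 + sqrt(3)*y^4/4 + y^3


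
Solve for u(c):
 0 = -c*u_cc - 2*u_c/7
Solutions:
 u(c) = C1 + C2*c^(5/7)


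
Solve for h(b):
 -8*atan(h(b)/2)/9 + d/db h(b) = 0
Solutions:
 Integral(1/atan(_y/2), (_y, h(b))) = C1 + 8*b/9


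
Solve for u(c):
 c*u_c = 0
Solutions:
 u(c) = C1


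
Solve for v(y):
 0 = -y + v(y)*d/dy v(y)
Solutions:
 v(y) = -sqrt(C1 + y^2)
 v(y) = sqrt(C1 + y^2)


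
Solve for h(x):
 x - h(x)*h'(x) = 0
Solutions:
 h(x) = -sqrt(C1 + x^2)
 h(x) = sqrt(C1 + x^2)


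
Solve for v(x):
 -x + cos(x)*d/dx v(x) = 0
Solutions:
 v(x) = C1 + Integral(x/cos(x), x)


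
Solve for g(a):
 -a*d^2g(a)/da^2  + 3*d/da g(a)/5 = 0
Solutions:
 g(a) = C1 + C2*a^(8/5)


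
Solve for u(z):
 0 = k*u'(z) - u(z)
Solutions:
 u(z) = C1*exp(z/k)


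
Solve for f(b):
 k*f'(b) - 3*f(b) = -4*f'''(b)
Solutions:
 f(b) = C1*exp(b*(-k/((-3^(1/3) + 3^(5/6)*I)*(sqrt(3)*sqrt(k^3 + 243) + 27)^(1/3)) - 3^(1/3)*(sqrt(3)*sqrt(k^3 + 243) + 27)^(1/3)/12 + 3^(5/6)*I*(sqrt(3)*sqrt(k^3 + 243) + 27)^(1/3)/12)) + C2*exp(b*(k/((3^(1/3) + 3^(5/6)*I)*(sqrt(3)*sqrt(k^3 + 243) + 27)^(1/3)) - 3^(1/3)*(sqrt(3)*sqrt(k^3 + 243) + 27)^(1/3)/12 - 3^(5/6)*I*(sqrt(3)*sqrt(k^3 + 243) + 27)^(1/3)/12)) + C3*exp(3^(1/3)*b*(-3^(1/3)*k/(sqrt(3)*sqrt(k^3 + 243) + 27)^(1/3) + (sqrt(3)*sqrt(k^3 + 243) + 27)^(1/3))/6)


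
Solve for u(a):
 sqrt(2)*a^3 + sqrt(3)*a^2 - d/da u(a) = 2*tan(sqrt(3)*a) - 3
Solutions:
 u(a) = C1 + sqrt(2)*a^4/4 + sqrt(3)*a^3/3 + 3*a + 2*sqrt(3)*log(cos(sqrt(3)*a))/3


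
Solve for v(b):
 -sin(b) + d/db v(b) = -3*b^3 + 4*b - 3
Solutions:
 v(b) = C1 - 3*b^4/4 + 2*b^2 - 3*b - cos(b)


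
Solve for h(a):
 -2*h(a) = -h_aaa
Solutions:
 h(a) = C3*exp(2^(1/3)*a) + (C1*sin(2^(1/3)*sqrt(3)*a/2) + C2*cos(2^(1/3)*sqrt(3)*a/2))*exp(-2^(1/3)*a/2)


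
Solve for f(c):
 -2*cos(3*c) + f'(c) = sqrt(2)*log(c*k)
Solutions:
 f(c) = C1 + sqrt(2)*c*(log(c*k) - 1) + 2*sin(3*c)/3


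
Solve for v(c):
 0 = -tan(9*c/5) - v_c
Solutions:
 v(c) = C1 + 5*log(cos(9*c/5))/9


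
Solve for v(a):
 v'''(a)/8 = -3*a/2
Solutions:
 v(a) = C1 + C2*a + C3*a^2 - a^4/2


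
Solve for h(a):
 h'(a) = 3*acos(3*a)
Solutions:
 h(a) = C1 + 3*a*acos(3*a) - sqrt(1 - 9*a^2)


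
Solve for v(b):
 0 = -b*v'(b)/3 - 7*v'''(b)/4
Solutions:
 v(b) = C1 + Integral(C2*airyai(-42^(2/3)*b/21) + C3*airybi(-42^(2/3)*b/21), b)


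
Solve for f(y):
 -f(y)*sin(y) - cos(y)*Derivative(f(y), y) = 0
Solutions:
 f(y) = C1*cos(y)


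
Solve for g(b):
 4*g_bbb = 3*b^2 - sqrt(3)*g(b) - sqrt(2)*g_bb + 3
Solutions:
 g(b) = C1*exp(b*(-2*sqrt(2) + 2^(2/3)/(sqrt(2) + 108*sqrt(3) + sqrt(-2 + (sqrt(2) + 108*sqrt(3))^2))^(1/3) + 2^(1/3)*(sqrt(2) + 108*sqrt(3) + sqrt(-2 + (sqrt(2) + 108*sqrt(3))^2))^(1/3))/24)*sin(2^(1/3)*sqrt(3)*b*(-(sqrt(2) + 108*sqrt(3) + sqrt(-2 + (sqrt(2) + 108*sqrt(3))^2))^(1/3) + 2^(1/3)/(sqrt(2) + 108*sqrt(3) + sqrt(-2 + (sqrt(2) + 108*sqrt(3))^2))^(1/3))/24) + C2*exp(b*(-2*sqrt(2) + 2^(2/3)/(sqrt(2) + 108*sqrt(3) + sqrt(-2 + (sqrt(2) + 108*sqrt(3))^2))^(1/3) + 2^(1/3)*(sqrt(2) + 108*sqrt(3) + sqrt(-2 + (sqrt(2) + 108*sqrt(3))^2))^(1/3))/24)*cos(2^(1/3)*sqrt(3)*b*(-(sqrt(2) + 108*sqrt(3) + sqrt(-2 + (sqrt(2) + 108*sqrt(3))^2))^(1/3) + 2^(1/3)/(sqrt(2) + 108*sqrt(3) + sqrt(-2 + (sqrt(2) + 108*sqrt(3))^2))^(1/3))/24) + C3*exp(-b*(2^(2/3)/(sqrt(2) + 108*sqrt(3) + sqrt(-2 + (sqrt(2) + 108*sqrt(3))^2))^(1/3) + sqrt(2) + 2^(1/3)*(sqrt(2) + 108*sqrt(3) + sqrt(-2 + (sqrt(2) + 108*sqrt(3))^2))^(1/3))/12) + sqrt(3)*b^2 - 2*sqrt(2) + sqrt(3)


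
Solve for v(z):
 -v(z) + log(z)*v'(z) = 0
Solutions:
 v(z) = C1*exp(li(z))


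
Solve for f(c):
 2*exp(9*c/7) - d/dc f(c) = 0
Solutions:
 f(c) = C1 + 14*exp(9*c/7)/9


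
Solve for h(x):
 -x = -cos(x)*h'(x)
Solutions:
 h(x) = C1 + Integral(x/cos(x), x)


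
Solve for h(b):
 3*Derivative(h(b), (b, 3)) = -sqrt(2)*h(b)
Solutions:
 h(b) = C3*exp(-2^(1/6)*3^(2/3)*b/3) + (C1*sin(6^(1/6)*b/2) + C2*cos(6^(1/6)*b/2))*exp(2^(1/6)*3^(2/3)*b/6)


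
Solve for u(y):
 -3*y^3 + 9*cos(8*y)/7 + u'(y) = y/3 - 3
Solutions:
 u(y) = C1 + 3*y^4/4 + y^2/6 - 3*y - 9*sin(8*y)/56


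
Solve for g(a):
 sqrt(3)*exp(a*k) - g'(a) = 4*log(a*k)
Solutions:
 g(a) = C1 - 4*a*log(a*k) + 4*a + Piecewise((sqrt(3)*exp(a*k)/k, Ne(k, 0)), (sqrt(3)*a, True))


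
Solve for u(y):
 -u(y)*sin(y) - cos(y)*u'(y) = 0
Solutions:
 u(y) = C1*cos(y)


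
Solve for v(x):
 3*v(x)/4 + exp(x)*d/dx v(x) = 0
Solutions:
 v(x) = C1*exp(3*exp(-x)/4)


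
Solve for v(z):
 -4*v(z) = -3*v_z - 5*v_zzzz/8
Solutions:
 v(z) = C1*exp(z*(-10^(2/3)*(19 + 3*sqrt(129))^(1/3) + 20*10^(1/3)/(19 + 3*sqrt(129))^(1/3) + 20)/30)*sin(10^(1/3)*sqrt(3)*z*(20/(19 + 3*sqrt(129))^(1/3) + 10^(1/3)*(19 + 3*sqrt(129))^(1/3))/30) + C2*exp(z*(-10^(2/3)*(19 + 3*sqrt(129))^(1/3) + 20*10^(1/3)/(19 + 3*sqrt(129))^(1/3) + 20)/30)*cos(10^(1/3)*sqrt(3)*z*(20/(19 + 3*sqrt(129))^(1/3) + 10^(1/3)*(19 + 3*sqrt(129))^(1/3))/30) + C3*exp(-2*z) + C4*exp(z*(-20*10^(1/3)/(19 + 3*sqrt(129))^(1/3) + 10 + 10^(2/3)*(19 + 3*sqrt(129))^(1/3))/15)


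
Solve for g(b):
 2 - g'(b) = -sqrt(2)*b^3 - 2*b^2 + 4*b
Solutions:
 g(b) = C1 + sqrt(2)*b^4/4 + 2*b^3/3 - 2*b^2 + 2*b


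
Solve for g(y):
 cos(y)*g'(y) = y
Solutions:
 g(y) = C1 + Integral(y/cos(y), y)


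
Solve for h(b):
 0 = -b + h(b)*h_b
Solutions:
 h(b) = -sqrt(C1 + b^2)
 h(b) = sqrt(C1 + b^2)


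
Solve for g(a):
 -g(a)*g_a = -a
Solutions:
 g(a) = -sqrt(C1 + a^2)
 g(a) = sqrt(C1 + a^2)


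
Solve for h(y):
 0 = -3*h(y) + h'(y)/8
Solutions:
 h(y) = C1*exp(24*y)


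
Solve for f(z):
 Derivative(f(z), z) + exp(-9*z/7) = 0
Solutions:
 f(z) = C1 + 7*exp(-9*z/7)/9


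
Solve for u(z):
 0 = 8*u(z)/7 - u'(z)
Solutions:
 u(z) = C1*exp(8*z/7)


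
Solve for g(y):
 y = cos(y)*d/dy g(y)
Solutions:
 g(y) = C1 + Integral(y/cos(y), y)


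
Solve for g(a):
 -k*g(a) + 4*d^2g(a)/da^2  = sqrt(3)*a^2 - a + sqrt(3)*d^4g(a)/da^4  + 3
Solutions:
 g(a) = C1*exp(-3^(3/4)*a*sqrt(2 - sqrt(-sqrt(3)*k + 4))/3) + C2*exp(3^(3/4)*a*sqrt(2 - sqrt(-sqrt(3)*k + 4))/3) + C3*exp(-3^(3/4)*a*sqrt(sqrt(-sqrt(3)*k + 4) + 2)/3) + C4*exp(3^(3/4)*a*sqrt(sqrt(-sqrt(3)*k + 4) + 2)/3) - sqrt(3)*a^2/k + a/k - 3/k - 8*sqrt(3)/k^2


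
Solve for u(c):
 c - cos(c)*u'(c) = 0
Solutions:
 u(c) = C1 + Integral(c/cos(c), c)


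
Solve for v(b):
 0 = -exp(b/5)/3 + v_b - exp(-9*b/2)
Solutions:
 v(b) = C1 + 5*exp(b/5)/3 - 2*exp(-9*b/2)/9


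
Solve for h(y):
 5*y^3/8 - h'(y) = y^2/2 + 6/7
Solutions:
 h(y) = C1 + 5*y^4/32 - y^3/6 - 6*y/7


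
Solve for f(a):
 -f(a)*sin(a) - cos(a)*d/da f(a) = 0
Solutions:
 f(a) = C1*cos(a)


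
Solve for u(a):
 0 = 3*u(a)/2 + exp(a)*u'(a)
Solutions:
 u(a) = C1*exp(3*exp(-a)/2)


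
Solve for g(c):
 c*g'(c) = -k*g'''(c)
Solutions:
 g(c) = C1 + Integral(C2*airyai(c*(-1/k)^(1/3)) + C3*airybi(c*(-1/k)^(1/3)), c)


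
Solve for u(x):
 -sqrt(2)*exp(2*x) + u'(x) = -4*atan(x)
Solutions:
 u(x) = C1 - 4*x*atan(x) + sqrt(2)*exp(2*x)/2 + 2*log(x^2 + 1)


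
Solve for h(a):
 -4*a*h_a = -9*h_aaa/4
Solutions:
 h(a) = C1 + Integral(C2*airyai(2*6^(1/3)*a/3) + C3*airybi(2*6^(1/3)*a/3), a)


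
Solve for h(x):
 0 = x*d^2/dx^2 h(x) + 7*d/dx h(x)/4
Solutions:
 h(x) = C1 + C2/x^(3/4)


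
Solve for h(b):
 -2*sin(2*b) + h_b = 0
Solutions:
 h(b) = C1 - cos(2*b)


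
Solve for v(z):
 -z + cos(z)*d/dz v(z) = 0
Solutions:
 v(z) = C1 + Integral(z/cos(z), z)


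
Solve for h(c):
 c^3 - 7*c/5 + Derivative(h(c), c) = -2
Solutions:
 h(c) = C1 - c^4/4 + 7*c^2/10 - 2*c


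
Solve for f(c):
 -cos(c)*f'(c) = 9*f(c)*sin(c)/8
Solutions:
 f(c) = C1*cos(c)^(9/8)


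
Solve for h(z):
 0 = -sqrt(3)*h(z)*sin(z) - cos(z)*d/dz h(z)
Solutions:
 h(z) = C1*cos(z)^(sqrt(3))


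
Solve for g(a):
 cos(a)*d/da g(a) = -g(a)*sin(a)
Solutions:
 g(a) = C1*cos(a)


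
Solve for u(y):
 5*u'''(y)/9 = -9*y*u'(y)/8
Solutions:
 u(y) = C1 + Integral(C2*airyai(-3*3^(1/3)*5^(2/3)*y/10) + C3*airybi(-3*3^(1/3)*5^(2/3)*y/10), y)


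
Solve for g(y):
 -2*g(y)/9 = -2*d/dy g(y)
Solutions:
 g(y) = C1*exp(y/9)


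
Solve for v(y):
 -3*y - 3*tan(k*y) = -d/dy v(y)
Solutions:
 v(y) = C1 + 3*y^2/2 + 3*Piecewise((-log(cos(k*y))/k, Ne(k, 0)), (0, True))


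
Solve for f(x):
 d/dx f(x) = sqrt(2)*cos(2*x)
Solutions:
 f(x) = C1 + sqrt(2)*sin(2*x)/2


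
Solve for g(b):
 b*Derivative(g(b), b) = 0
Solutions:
 g(b) = C1


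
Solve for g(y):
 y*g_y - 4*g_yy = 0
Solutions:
 g(y) = C1 + C2*erfi(sqrt(2)*y/4)


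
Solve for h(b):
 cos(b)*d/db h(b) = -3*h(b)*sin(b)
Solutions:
 h(b) = C1*cos(b)^3


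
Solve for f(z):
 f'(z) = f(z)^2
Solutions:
 f(z) = -1/(C1 + z)


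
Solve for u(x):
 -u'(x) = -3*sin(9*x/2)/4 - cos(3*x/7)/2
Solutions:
 u(x) = C1 + 7*sin(3*x/7)/6 - cos(9*x/2)/6


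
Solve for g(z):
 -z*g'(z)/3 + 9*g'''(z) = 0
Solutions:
 g(z) = C1 + Integral(C2*airyai(z/3) + C3*airybi(z/3), z)


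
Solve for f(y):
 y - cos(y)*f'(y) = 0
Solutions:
 f(y) = C1 + Integral(y/cos(y), y)


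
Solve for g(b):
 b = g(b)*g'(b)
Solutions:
 g(b) = -sqrt(C1 + b^2)
 g(b) = sqrt(C1 + b^2)


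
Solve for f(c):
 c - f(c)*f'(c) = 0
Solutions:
 f(c) = -sqrt(C1 + c^2)
 f(c) = sqrt(C1 + c^2)


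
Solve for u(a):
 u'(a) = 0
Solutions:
 u(a) = C1


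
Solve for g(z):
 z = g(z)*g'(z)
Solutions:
 g(z) = -sqrt(C1 + z^2)
 g(z) = sqrt(C1 + z^2)


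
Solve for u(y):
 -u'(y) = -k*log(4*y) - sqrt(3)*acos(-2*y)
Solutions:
 u(y) = C1 + k*y*(log(y) - 1) + 2*k*y*log(2) + sqrt(3)*(y*acos(-2*y) + sqrt(1 - 4*y^2)/2)


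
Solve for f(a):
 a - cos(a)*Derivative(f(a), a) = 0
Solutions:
 f(a) = C1 + Integral(a/cos(a), a)


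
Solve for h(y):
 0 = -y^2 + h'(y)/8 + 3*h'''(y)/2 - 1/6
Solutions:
 h(y) = C1 + C2*sin(sqrt(3)*y/6) + C3*cos(sqrt(3)*y/6) + 8*y^3/3 - 572*y/3


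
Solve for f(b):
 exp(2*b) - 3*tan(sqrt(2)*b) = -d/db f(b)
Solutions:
 f(b) = C1 - exp(2*b)/2 - 3*sqrt(2)*log(cos(sqrt(2)*b))/2


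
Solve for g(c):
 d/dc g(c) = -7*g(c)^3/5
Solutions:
 g(c) = -sqrt(10)*sqrt(-1/(C1 - 7*c))/2
 g(c) = sqrt(10)*sqrt(-1/(C1 - 7*c))/2


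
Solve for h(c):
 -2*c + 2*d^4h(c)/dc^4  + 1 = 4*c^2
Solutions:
 h(c) = C1 + C2*c + C3*c^2 + C4*c^3 + c^6/180 + c^5/120 - c^4/48


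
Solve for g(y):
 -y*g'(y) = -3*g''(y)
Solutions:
 g(y) = C1 + C2*erfi(sqrt(6)*y/6)


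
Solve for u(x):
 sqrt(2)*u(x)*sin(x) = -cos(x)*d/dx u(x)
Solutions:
 u(x) = C1*cos(x)^(sqrt(2))


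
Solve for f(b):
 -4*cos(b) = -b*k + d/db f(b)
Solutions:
 f(b) = C1 + b^2*k/2 - 4*sin(b)


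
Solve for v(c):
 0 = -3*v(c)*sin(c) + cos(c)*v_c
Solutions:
 v(c) = C1/cos(c)^3


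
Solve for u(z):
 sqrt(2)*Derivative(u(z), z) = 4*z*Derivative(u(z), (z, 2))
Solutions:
 u(z) = C1 + C2*z^(sqrt(2)/4 + 1)


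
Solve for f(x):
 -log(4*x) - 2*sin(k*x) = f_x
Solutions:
 f(x) = C1 - x*log(x) - 2*x*log(2) + x - 2*Piecewise((-cos(k*x)/k, Ne(k, 0)), (0, True))


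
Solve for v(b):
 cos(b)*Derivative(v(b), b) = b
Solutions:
 v(b) = C1 + Integral(b/cos(b), b)


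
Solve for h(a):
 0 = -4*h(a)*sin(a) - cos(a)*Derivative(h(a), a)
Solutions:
 h(a) = C1*cos(a)^4


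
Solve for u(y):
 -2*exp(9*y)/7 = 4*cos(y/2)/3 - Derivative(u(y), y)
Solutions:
 u(y) = C1 + 2*exp(9*y)/63 + 8*sin(y/2)/3


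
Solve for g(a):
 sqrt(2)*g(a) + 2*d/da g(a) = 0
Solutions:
 g(a) = C1*exp(-sqrt(2)*a/2)


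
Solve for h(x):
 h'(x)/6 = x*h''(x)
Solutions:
 h(x) = C1 + C2*x^(7/6)


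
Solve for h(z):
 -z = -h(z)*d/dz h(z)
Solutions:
 h(z) = -sqrt(C1 + z^2)
 h(z) = sqrt(C1 + z^2)


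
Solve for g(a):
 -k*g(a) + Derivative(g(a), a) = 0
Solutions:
 g(a) = C1*exp(a*k)


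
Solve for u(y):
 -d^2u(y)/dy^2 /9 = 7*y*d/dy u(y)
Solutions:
 u(y) = C1 + C2*erf(3*sqrt(14)*y/2)


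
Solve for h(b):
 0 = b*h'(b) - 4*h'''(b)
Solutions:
 h(b) = C1 + Integral(C2*airyai(2^(1/3)*b/2) + C3*airybi(2^(1/3)*b/2), b)


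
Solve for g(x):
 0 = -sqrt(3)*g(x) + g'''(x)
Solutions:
 g(x) = C3*exp(3^(1/6)*x) + (C1*sin(3^(2/3)*x/2) + C2*cos(3^(2/3)*x/2))*exp(-3^(1/6)*x/2)


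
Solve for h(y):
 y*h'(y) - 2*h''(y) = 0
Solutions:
 h(y) = C1 + C2*erfi(y/2)


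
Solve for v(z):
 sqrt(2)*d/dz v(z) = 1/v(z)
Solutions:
 v(z) = -sqrt(C1 + sqrt(2)*z)
 v(z) = sqrt(C1 + sqrt(2)*z)


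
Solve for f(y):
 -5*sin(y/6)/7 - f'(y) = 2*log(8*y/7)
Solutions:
 f(y) = C1 - 2*y*log(y) - 6*y*log(2) + 2*y + 2*y*log(7) + 30*cos(y/6)/7


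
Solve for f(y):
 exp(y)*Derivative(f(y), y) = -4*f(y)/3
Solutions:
 f(y) = C1*exp(4*exp(-y)/3)


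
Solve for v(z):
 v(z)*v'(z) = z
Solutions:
 v(z) = -sqrt(C1 + z^2)
 v(z) = sqrt(C1 + z^2)


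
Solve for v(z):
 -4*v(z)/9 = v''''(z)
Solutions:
 v(z) = (C1*sin(sqrt(3)*z/3) + C2*cos(sqrt(3)*z/3))*exp(-sqrt(3)*z/3) + (C3*sin(sqrt(3)*z/3) + C4*cos(sqrt(3)*z/3))*exp(sqrt(3)*z/3)


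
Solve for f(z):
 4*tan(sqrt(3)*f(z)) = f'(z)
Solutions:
 f(z) = sqrt(3)*(pi - asin(C1*exp(4*sqrt(3)*z)))/3
 f(z) = sqrt(3)*asin(C1*exp(4*sqrt(3)*z))/3


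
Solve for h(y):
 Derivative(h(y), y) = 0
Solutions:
 h(y) = C1


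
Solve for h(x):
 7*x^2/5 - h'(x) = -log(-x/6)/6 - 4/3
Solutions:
 h(x) = C1 + 7*x^3/15 + x*log(-x)/6 + x*(7 - log(6))/6


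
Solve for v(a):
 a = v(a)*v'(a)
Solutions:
 v(a) = -sqrt(C1 + a^2)
 v(a) = sqrt(C1 + a^2)


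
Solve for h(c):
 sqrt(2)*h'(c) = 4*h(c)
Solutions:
 h(c) = C1*exp(2*sqrt(2)*c)


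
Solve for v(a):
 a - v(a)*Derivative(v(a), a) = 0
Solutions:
 v(a) = -sqrt(C1 + a^2)
 v(a) = sqrt(C1 + a^2)


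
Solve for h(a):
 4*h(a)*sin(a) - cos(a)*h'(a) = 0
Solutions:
 h(a) = C1/cos(a)^4


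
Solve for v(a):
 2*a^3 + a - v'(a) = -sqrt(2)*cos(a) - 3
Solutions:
 v(a) = C1 + a^4/2 + a^2/2 + 3*a + sqrt(2)*sin(a)


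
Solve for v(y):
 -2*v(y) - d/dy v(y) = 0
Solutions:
 v(y) = C1*exp(-2*y)


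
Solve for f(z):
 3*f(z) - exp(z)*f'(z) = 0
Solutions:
 f(z) = C1*exp(-3*exp(-z))


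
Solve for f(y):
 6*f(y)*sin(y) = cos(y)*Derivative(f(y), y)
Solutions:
 f(y) = C1/cos(y)^6


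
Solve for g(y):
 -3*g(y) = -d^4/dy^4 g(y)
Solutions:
 g(y) = C1*exp(-3^(1/4)*y) + C2*exp(3^(1/4)*y) + C3*sin(3^(1/4)*y) + C4*cos(3^(1/4)*y)


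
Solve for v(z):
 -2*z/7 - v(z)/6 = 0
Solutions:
 v(z) = -12*z/7


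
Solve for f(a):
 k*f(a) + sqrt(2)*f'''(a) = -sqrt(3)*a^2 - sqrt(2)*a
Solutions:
 f(a) = C1*exp(2^(5/6)*a*(-k)^(1/3)/2) + C2*exp(2^(5/6)*a*(-k)^(1/3)*(-1 + sqrt(3)*I)/4) + C3*exp(-2^(5/6)*a*(-k)^(1/3)*(1 + sqrt(3)*I)/4) - sqrt(3)*a^2/k - sqrt(2)*a/k


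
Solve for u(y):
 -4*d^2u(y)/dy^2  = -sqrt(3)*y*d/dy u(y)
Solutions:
 u(y) = C1 + C2*erfi(sqrt(2)*3^(1/4)*y/4)


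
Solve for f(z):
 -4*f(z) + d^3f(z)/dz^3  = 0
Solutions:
 f(z) = C3*exp(2^(2/3)*z) + (C1*sin(2^(2/3)*sqrt(3)*z/2) + C2*cos(2^(2/3)*sqrt(3)*z/2))*exp(-2^(2/3)*z/2)


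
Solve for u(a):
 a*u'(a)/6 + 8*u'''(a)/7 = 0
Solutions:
 u(a) = C1 + Integral(C2*airyai(-6^(2/3)*7^(1/3)*a/12) + C3*airybi(-6^(2/3)*7^(1/3)*a/12), a)


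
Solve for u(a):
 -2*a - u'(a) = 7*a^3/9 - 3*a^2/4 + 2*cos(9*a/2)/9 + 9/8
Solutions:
 u(a) = C1 - 7*a^4/36 + a^3/4 - a^2 - 9*a/8 - 4*sin(9*a/2)/81


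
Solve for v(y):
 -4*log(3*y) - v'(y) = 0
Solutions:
 v(y) = C1 - 4*y*log(y) - y*log(81) + 4*y


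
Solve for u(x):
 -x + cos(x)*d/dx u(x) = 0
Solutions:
 u(x) = C1 + Integral(x/cos(x), x)


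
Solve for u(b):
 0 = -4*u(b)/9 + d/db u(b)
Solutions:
 u(b) = C1*exp(4*b/9)


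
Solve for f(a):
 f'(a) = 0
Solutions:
 f(a) = C1


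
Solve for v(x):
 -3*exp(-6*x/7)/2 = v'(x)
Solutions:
 v(x) = C1 + 7*exp(-6*x/7)/4


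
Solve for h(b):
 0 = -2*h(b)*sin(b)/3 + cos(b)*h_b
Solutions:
 h(b) = C1/cos(b)^(2/3)


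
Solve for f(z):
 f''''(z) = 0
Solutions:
 f(z) = C1 + C2*z + C3*z^2 + C4*z^3


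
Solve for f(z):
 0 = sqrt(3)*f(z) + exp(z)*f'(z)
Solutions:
 f(z) = C1*exp(sqrt(3)*exp(-z))


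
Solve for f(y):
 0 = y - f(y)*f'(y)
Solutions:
 f(y) = -sqrt(C1 + y^2)
 f(y) = sqrt(C1 + y^2)


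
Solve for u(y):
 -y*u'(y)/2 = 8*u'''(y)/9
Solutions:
 u(y) = C1 + Integral(C2*airyai(-6^(2/3)*y/4) + C3*airybi(-6^(2/3)*y/4), y)


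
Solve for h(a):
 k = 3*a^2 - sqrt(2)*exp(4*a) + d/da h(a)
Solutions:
 h(a) = C1 - a^3 + a*k + sqrt(2)*exp(4*a)/4
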